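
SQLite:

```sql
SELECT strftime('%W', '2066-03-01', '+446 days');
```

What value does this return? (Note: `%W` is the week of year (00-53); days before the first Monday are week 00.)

First apply '+446 days': 2066-03-01 → 2067-05-21.
2067-05-21 is a Saturday. SQLite's %W counts Mondays since the year started; the result is 20.

20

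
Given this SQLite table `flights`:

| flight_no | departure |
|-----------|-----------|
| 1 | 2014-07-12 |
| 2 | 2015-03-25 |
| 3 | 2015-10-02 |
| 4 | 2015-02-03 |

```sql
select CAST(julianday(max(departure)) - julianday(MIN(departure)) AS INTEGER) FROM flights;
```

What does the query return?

447

MIN = 2014-07-12, MAX = 2015-10-02.
19 days remain in July 2014 after the 12th (31 − 12).
Full months from August 2014 through September 2015 contribute their day counts.
Then 2 days into October 2015.
Total: 19 + 31 + 30 + 31 + 30 + 31 + 31 + 28 + 31 + 30 + 31 + 30 + 31 + 31 + 30 + 2 = 447.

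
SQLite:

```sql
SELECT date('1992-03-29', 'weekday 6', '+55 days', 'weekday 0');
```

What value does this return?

1992-05-31

`weekday 6` advances to the next Saturday; 1992-03-29 is a Sunday, so it moves forward to 1992-04-04.
Applying '+55 days' to 1992-04-04: counting 55 days forward gives 1992-05-29.
`weekday 0` advances to the next Sunday; 1992-05-29 is a Friday, so it moves forward to 1992-05-31.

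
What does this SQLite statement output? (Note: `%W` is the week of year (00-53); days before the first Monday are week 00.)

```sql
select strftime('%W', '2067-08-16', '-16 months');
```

15

First apply '-16 months': 2067-08-16 → 2066-04-16.
2066-04-16 is a Friday. SQLite's %W counts Mondays since the year started; the result is 15.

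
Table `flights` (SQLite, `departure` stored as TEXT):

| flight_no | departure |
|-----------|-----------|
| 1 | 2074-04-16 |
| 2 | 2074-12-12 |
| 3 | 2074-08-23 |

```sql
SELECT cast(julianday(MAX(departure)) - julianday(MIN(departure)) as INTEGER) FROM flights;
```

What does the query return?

240

MIN = 2074-04-16, MAX = 2074-12-12.
14 days remain in April 2074 after the 16th (30 − 16).
Full months from May 2074 through November 2074 contribute their day counts.
Then 12 days into December 2074.
Total: 14 + 31 + 30 + 31 + 31 + 30 + 31 + 30 + 12 = 240.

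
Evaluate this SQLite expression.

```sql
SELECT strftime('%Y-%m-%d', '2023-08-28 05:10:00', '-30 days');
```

First apply '-30 days': 2023-08-28 05:10:00 → 2023-07-29 05:10:00.
`%Y-%m-%d` extracts the ISO date: 2023-07-29.

2023-07-29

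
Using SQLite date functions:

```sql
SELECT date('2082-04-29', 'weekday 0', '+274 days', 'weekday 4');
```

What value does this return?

`weekday 0` advances to the next Sunday; 2082-04-29 is a Wednesday, so it moves forward to 2082-05-03.
Applying '+274 days' to 2082-05-03: counting 274 days forward gives 2083-02-01.
`weekday 4` advances to the next Thursday; 2083-02-01 is a Monday, so it moves forward to 2083-02-04.

2083-02-04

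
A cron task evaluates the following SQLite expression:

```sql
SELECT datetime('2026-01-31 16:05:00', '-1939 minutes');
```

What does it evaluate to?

1939 minutes = 32h 19m; -1939 minutes from 2026-01-31 16:05:00 is 2026-01-30 07:46:00 (crosses midnight).

2026-01-30 07:46:00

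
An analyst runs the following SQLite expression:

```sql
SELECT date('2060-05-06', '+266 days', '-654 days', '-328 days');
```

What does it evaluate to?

2058-05-21

Applying '+266 days' to 2060-05-06: counting 266 days forward gives 2061-01-27.
Applying '-654 days' to 2061-01-27: counting 654 days back gives 2059-04-14.
Applying '-328 days' to 2059-04-14: counting 328 days back gives 2058-05-21.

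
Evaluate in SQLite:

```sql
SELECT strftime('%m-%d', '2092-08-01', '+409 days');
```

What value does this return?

09-14

First apply '+409 days': 2092-08-01 → 2093-09-14.
`%m-%d` extracts the month-day: 09-14.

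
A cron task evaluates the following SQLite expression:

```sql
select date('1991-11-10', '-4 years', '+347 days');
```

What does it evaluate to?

Adding -4 years to 1991-11-10 gives 1987-11-10.
Applying '+347 days' to 1987-11-10: counting 347 days forward gives 1988-10-22.

1988-10-22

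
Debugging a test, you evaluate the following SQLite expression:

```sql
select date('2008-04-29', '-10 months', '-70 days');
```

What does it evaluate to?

2007-04-20

Adding -10 months to 2008-04-29 gives 2007-06-29.
Applying '-70 days' to 2007-06-29: counting 70 days back gives 2007-04-20.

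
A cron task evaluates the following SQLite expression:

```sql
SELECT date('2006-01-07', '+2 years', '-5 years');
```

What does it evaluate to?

Adding +2 years to 2006-01-07 gives 2008-01-07.
Adding -5 years to 2008-01-07 gives 2003-01-07.

2003-01-07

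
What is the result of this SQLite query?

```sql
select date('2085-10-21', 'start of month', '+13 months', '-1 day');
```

2086-10-31

`start of month` rewinds 2085-10-21 to 2085-10-01.
Adding +13 months to 2085-10-01 gives 2086-11-01.
Going back 1 day from 2086-11-01 reaches 2086-10-31 (last day of October, 31 days).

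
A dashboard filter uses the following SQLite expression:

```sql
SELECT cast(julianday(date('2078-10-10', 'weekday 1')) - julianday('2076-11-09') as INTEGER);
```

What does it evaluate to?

700

`weekday 1` advances to the next Monday; 2078-10-10 is already a Monday, so it stays at 2078-10-10.
21 days remain in November 2076 after the 9th (30 − 9).
Full months from December 2076 through September 2078 contribute their day counts.
Then 10 days into October 2078.
Total: 21 + 31 + 31 + 28 + 31 + 30 + 31 + 30 + 31 + 31 + 30 + 31 + 30 + 31 + 31 + 28 + 31 + 30 + 31 + 30 + 31 + 31 + 30 + 10 = 700.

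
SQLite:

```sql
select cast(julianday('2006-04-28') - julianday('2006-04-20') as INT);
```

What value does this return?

Both dates are in April 2006: 28 − 20 = 8.

8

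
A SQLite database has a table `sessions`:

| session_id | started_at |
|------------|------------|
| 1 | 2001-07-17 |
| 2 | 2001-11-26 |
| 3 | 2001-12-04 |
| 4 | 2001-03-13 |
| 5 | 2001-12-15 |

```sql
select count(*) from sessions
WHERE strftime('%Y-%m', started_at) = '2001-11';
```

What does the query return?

Rows with year-month 2001-11: 2001-11-26 → 1.

1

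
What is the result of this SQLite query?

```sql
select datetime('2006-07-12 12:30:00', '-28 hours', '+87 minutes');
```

-28 hours from 2006-07-12 12:30:00 is 2006-07-11 08:30:00 (crosses midnight).
87 minutes = 1h 27m; +87 minutes from 2006-07-11 08:30:00 is 2006-07-11 09:57:00.

2006-07-11 09:57:00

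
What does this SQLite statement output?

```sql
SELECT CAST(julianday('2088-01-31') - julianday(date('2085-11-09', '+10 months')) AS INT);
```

Adding +10 months to 2085-11-09 gives 2086-09-09.
21 days remain in September 2086 after the 9th (30 − 9).
Full months from October 2086 through December 2087 contribute their day counts.
Then 31 days into January 2088.
Total: 21 + 31 + 30 + 31 + 31 + 28 + 31 + 30 + 31 + 30 + 31 + 31 + 30 + 31 + 30 + 31 + 31 = 509.

509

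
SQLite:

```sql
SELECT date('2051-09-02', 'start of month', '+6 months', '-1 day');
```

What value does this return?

2052-02-29

`start of month` rewinds 2051-09-02 to 2051-09-01.
Adding +6 months to 2051-09-01 gives 2052-03-01.
Going back 1 day from 2052-03-01 reaches 2052-02-29 (last day of February, 29 days).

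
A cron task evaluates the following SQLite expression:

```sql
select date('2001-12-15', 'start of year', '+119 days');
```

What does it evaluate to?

2001-04-30

`start of year` rewinds 2001-12-15 to 2001-01-01.
Applying '+119 days' to 2001-01-01: counting 119 days forward gives 2001-04-30.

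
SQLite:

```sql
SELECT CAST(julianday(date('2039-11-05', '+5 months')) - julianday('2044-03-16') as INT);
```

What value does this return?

Adding +5 months to 2039-11-05 gives 2040-04-05.
25 days remain in April 2040 after the 5th (30 − 5).
Full months from May 2040 through February 2044 contribute their day counts.
Then 16 days into March 2044.
Total: 25 + 31 + 30 + 31 + 31 + 30 + 31 + 30 + 31 + 31 + 28 + 31 + 30 + 31 + 30 + 31 + 31 + 30 + 31 + 30 + 31 + 31 + 28 + 31 + 30 + 31 + 30 + 31 + 31 + 30 + 31 + 30 + 31 + 31 + 28 + 31 + 30 + 31 + 30 + 31 + 31 + 30 + 31 + 30 + 31 + 31 + 29 + 16 = 1441.
The subtraction is earlier − later, so the result is −1441 → -1441.

-1441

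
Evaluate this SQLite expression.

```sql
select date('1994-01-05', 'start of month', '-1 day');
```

1993-12-31

`start of month` rewinds 1994-01-05 to 1994-01-01.
Going back 1 day from 1994-01-01 reaches 1993-12-31 (last day of December, 31 days).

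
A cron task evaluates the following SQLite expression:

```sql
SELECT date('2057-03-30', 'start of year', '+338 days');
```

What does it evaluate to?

`start of year` rewinds 2057-03-30 to 2057-01-01.
Applying '+338 days' to 2057-01-01: counting 338 days forward gives 2057-12-05.

2057-12-05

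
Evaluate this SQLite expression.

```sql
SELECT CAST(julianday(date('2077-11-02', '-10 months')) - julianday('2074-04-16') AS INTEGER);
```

Adding -10 months to 2077-11-02 gives 2077-01-02.
14 days remain in April 2074 after the 16th (30 − 16).
Full months from May 2074 through December 2076 contribute their day counts.
Then 2 days into January 2077.
Total: 14 + 31 + 30 + 31 + 31 + 30 + 31 + 30 + 31 + 31 + 28 + 31 + 30 + 31 + 30 + 31 + 31 + 30 + 31 + 30 + 31 + 31 + 29 + 31 + 30 + 31 + 30 + 31 + 31 + 30 + 31 + 30 + 31 + 2 = 992.

992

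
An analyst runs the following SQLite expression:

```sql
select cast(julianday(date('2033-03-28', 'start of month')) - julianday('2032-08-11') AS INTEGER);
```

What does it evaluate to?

202

`start of month` rewinds 2033-03-28 to 2033-03-01.
20 days remain in August 2032 after the 11th (31 − 11).
Full months from September 2032 through February 2033 contribute their day counts.
Then 1 day into March 2033.
Total: 20 + 30 + 31 + 30 + 31 + 31 + 28 + 1 = 202.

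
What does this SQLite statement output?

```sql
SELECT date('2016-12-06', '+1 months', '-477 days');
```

Adding +1 month to 2016-12-06 gives 2017-01-06.
Applying '-477 days' to 2017-01-06: counting 477 days back gives 2015-09-17.

2015-09-17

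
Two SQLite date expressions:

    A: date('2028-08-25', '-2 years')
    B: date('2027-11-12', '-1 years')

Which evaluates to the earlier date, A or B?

A = 2026-08-25.
B = 2026-11-12.
A is earlier.

A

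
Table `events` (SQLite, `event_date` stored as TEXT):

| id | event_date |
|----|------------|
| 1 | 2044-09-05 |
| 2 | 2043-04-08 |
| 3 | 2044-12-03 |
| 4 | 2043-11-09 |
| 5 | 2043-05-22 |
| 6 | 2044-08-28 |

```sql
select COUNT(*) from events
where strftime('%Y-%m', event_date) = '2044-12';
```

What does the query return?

Rows with year-month 2044-12: 2044-12-03 → 1.

1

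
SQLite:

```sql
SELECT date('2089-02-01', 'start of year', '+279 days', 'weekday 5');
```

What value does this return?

2089-10-07

`start of year` rewinds 2089-02-01 to 2089-01-01.
Applying '+279 days' to 2089-01-01: counting 279 days forward gives 2089-10-07.
`weekday 5` advances to the next Friday; 2089-10-07 is already a Friday, so it stays at 2089-10-07.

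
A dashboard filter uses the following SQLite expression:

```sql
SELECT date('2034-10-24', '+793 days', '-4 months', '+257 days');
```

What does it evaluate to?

Applying '+793 days' to 2034-10-24: counting 793 days forward gives 2036-12-25.
Adding -4 months to 2036-12-25 gives 2036-08-25.
Applying '+257 days' to 2036-08-25: counting 257 days forward gives 2037-05-09.

2037-05-09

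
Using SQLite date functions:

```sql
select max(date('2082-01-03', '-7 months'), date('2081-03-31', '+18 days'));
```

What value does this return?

2081-06-03

date('2082-01-03', '-7 months') → 2081-06-03.
date('2081-03-31', '+18 days') → 2081-04-18.
Later of the two is 2081-06-03.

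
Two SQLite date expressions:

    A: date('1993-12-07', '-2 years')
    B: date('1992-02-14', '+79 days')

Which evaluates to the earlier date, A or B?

A

A = 1991-12-07.
B = 1992-05-03.
A is earlier.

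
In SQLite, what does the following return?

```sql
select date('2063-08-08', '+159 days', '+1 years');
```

2065-01-14

Applying '+159 days' to 2063-08-08: counting 159 days forward gives 2064-01-14.
Adding +1 year to 2064-01-14 gives 2065-01-14.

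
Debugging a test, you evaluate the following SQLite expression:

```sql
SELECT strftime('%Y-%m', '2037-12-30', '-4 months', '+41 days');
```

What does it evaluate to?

2037-10

First apply '-4 months', '+41 days': 2037-12-30 → 2037-10-10.
`%Y-%m` extracts the year-month: 2037-10.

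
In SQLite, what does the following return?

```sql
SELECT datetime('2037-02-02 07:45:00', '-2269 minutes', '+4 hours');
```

2269 minutes = 37h 49m; -2269 minutes from 2037-02-02 07:45:00 is 2037-01-31 17:56:00 (crosses midnight).
+4 hours from 2037-01-31 17:56:00 is 2037-01-31 21:56:00.

2037-01-31 21:56:00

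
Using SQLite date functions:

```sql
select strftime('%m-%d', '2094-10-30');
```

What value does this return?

10-30

`%m-%d` extracts the month-day: 10-30.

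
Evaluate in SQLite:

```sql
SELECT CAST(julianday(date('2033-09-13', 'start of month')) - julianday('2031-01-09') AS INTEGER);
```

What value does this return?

`start of month` rewinds 2033-09-13 to 2033-09-01.
22 days remain in January 2031 after the 9th (31 − 9).
Full months from February 2031 through August 2033 contribute their day counts.
Then 1 day into September 2033.
Total: 22 + 28 + 31 + 30 + 31 + 30 + 31 + 31 + 30 + 31 + 30 + 31 + 31 + 29 + 31 + 30 + 31 + 30 + 31 + 31 + 30 + 31 + 30 + 31 + 31 + 28 + 31 + 30 + 31 + 30 + 31 + 31 + 1 = 966.

966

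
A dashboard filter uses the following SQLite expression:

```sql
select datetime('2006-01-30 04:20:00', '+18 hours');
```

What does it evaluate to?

2006-01-30 22:20:00

+18 hours from 2006-01-30 04:20:00 is 2006-01-30 22:20:00.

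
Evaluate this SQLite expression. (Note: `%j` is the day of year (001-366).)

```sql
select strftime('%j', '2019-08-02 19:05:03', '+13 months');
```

First apply '+13 months': 2019-08-02 19:05:03 → 2020-09-02 19:05:03.
Day-of-year for 2020-09-02: days since 2020-01-01 inclusive = 246, zero-padded to 246.

246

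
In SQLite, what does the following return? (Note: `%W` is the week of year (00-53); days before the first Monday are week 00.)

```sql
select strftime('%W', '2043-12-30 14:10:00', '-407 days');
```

46

First apply '-407 days': 2043-12-30 14:10:00 → 2042-11-18 14:10:00.
2042-11-18 is a Tuesday. SQLite's %W counts Mondays since the year started; the result is 46.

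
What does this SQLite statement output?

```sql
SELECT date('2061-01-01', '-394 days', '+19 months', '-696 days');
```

Applying '-394 days' to 2061-01-01: counting 394 days back gives 2059-12-04.
Adding +19 months to 2059-12-04 gives 2061-07-04.
Applying '-696 days' to 2061-07-04: counting 696 days back gives 2059-08-08.

2059-08-08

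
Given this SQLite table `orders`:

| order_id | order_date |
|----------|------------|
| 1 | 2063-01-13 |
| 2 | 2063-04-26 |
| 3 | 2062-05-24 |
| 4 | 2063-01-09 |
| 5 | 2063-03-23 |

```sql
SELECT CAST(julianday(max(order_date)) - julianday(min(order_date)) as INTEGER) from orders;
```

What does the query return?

337

MIN = 2062-05-24, MAX = 2063-04-26.
7 days remain in May 2062 after the 24th (31 − 24).
Full months from June 2062 through March 2063 contribute their day counts.
Then 26 days into April 2063.
Total: 7 + 30 + 31 + 31 + 30 + 31 + 30 + 31 + 31 + 28 + 31 + 26 = 337.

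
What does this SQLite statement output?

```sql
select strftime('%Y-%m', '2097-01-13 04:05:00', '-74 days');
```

First apply '-74 days': 2097-01-13 04:05:00 → 2096-10-31 04:05:00.
`%Y-%m` extracts the year-month: 2096-10.

2096-10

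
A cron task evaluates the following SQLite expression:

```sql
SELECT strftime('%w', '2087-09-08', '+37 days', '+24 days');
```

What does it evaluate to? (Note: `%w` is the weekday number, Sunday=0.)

First apply '+37 days', '+24 days': 2087-09-08 → 2087-11-08.
2087-11-08 is a Saturday; with Sunday=0 that is 6.

6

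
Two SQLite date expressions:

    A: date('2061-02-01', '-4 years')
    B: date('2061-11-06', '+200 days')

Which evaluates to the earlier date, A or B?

A = 2057-02-01.
B = 2062-05-25.
A is earlier.

A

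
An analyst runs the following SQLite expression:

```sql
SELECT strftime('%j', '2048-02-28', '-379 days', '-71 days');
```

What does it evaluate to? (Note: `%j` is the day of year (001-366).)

339

First apply '-379 days', '-71 days': 2048-02-28 → 2046-12-05.
Day-of-year for 2046-12-05: days since 2046-01-01 inclusive = 339, zero-padded to 339.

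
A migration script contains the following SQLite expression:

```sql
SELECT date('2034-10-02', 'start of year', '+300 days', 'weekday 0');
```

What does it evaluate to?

`start of year` rewinds 2034-10-02 to 2034-01-01.
Applying '+300 days' to 2034-01-01: counting 300 days forward gives 2034-10-28.
`weekday 0` advances to the next Sunday; 2034-10-28 is a Saturday, so it moves forward to 2034-10-29.

2034-10-29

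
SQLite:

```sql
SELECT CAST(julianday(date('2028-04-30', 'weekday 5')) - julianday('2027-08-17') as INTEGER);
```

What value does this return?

262

`weekday 5` advances to the next Friday; 2028-04-30 is a Sunday, so it moves forward to 2028-05-05.
14 days remain in August 2027 after the 17th (31 − 17).
Full months from September 2027 through April 2028 contribute their day counts.
Then 5 days into May 2028.
Total: 14 + 30 + 31 + 30 + 31 + 31 + 29 + 31 + 30 + 5 = 262.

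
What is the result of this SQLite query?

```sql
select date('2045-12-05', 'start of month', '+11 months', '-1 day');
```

2046-10-31

`start of month` rewinds 2045-12-05 to 2045-12-01.
Adding +11 months to 2045-12-01 gives 2046-11-01.
Going back 1 day from 2046-11-01 reaches 2046-10-31 (last day of October, 31 days).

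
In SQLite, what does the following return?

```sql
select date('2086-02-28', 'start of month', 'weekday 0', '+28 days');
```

2086-03-03

`start of month` rewinds 2086-02-28 to 2086-02-01.
`weekday 0` advances to the next Sunday; 2086-02-01 is a Friday, so it moves forward to 2086-02-03.
February 2086 has 28 days; 25 remain after the 3rd, so 26 days reach 2086-03-01.
Advancing 2 more days within March lands on 2086-03-03.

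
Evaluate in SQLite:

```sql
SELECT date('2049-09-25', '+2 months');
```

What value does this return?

Adding +2 months to 2049-09-25 gives 2049-11-25.

2049-11-25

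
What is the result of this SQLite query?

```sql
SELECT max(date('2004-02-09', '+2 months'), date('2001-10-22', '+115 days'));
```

date('2004-02-09', '+2 months') → 2004-04-09.
date('2001-10-22', '+115 days') → 2002-02-14.
Later of the two is 2004-04-09.

2004-04-09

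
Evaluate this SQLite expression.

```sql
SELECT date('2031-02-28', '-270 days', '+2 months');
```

2030-08-03

Applying '-270 days' to 2031-02-28: counting 270 days back gives 2030-06-03.
Adding +2 months to 2030-06-03 gives 2030-08-03.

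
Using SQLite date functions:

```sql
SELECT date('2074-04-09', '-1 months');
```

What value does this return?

Adding -1 month to 2074-04-09 gives 2074-03-09.

2074-03-09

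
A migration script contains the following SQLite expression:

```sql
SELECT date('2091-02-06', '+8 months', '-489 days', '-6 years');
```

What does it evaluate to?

Adding +8 months to 2091-02-06 gives 2091-10-06.
Applying '-489 days' to 2091-10-06: counting 489 days back gives 2090-06-04.
Adding -6 years to 2090-06-04 gives 2084-06-04.

2084-06-04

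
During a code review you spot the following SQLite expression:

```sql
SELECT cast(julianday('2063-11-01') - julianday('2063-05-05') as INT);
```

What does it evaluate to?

180

26 days remain in May 2063 after the 5th (31 − 5).
June 2063: 30 days.
July 2063: 31 days.
August 2063: 31 days.
September 2063: 30 days.
October 2063: 31 days.
Then 1 day into November 2063.
Total: 26 + 30 + 31 + 31 + 30 + 31 + 1 = 180.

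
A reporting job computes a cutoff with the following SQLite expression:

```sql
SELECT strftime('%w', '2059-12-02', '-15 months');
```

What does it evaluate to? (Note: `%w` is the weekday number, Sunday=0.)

First apply '-15 months': 2059-12-02 → 2058-09-02.
2058-09-02 is a Monday; with Sunday=0 that is 1.

1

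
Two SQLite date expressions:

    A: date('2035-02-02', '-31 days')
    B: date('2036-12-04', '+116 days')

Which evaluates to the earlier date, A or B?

A = 2035-01-02.
B = 2037-03-30.
A is earlier.

A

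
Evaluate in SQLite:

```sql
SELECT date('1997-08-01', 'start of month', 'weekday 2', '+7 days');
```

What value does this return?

1997-08-12

`start of month` rewinds 1997-08-01 to 1997-08-01.
`weekday 2` advances to the next Tuesday; 1997-08-01 is a Friday, so it moves forward to 1997-08-05.
Advancing 7 more days within August lands on 1997-08-12.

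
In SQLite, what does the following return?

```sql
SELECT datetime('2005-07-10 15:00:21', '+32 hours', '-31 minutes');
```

+32 hours from 2005-07-10 15:00:21 is 2005-07-11 23:00:21 (crosses midnight).
-31 minutes from 2005-07-11 23:00:21 is 2005-07-11 22:29:21.

2005-07-11 22:29:21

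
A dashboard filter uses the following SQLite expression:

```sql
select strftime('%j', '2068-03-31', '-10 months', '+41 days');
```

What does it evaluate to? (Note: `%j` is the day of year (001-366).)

First apply '-10 months', '+41 days': 2068-03-31 → 2067-07-11.
Day-of-year for 2067-07-11: days since 2067-01-01 inclusive = 192, zero-padded to 192.

192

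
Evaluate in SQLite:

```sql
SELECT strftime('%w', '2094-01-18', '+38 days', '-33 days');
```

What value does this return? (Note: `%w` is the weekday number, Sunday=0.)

First apply '+38 days', '-33 days': 2094-01-18 → 2094-01-23.
2094-01-23 is a Saturday; with Sunday=0 that is 6.

6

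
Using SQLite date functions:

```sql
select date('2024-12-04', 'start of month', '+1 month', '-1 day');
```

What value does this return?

`start of month` rewinds 2024-12-04 to 2024-12-01.
Adding +1 month to 2024-12-01 gives 2025-01-01.
Going back 1 day from 2025-01-01 reaches 2024-12-31 (last day of December, 31 days).

2024-12-31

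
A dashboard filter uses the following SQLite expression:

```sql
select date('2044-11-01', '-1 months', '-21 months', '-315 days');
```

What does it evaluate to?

Adding -1 month to 2044-11-01 gives 2044-10-01.
Adding -21 months to 2044-10-01 gives 2043-01-01.
Applying '-315 days' to 2043-01-01: counting 315 days back gives 2042-02-20.

2042-02-20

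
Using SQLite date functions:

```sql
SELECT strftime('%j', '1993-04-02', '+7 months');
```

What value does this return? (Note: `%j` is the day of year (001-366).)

306

First apply '+7 months': 1993-04-02 → 1993-11-02.
Day-of-year for 1993-11-02: days since 1993-01-01 inclusive = 306, zero-padded to 306.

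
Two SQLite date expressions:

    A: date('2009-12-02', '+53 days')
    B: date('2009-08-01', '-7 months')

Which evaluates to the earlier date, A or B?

B

A = 2010-01-24.
B = 2009-01-01.
B is earlier.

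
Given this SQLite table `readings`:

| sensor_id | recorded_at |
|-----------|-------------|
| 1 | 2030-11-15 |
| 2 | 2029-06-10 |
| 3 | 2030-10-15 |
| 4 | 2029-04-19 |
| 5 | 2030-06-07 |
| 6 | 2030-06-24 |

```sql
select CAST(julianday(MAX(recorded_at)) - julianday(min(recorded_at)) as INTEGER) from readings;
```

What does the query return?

MIN = 2029-04-19, MAX = 2030-11-15.
11 days remain in April 2029 after the 19th (30 − 19).
Full months from May 2029 through October 2030 contribute their day counts.
Then 15 days into November 2030.
Total: 11 + 31 + 30 + 31 + 31 + 30 + 31 + 30 + 31 + 31 + 28 + 31 + 30 + 31 + 30 + 31 + 31 + 30 + 31 + 15 = 575.

575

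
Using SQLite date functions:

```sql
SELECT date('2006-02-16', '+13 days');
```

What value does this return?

February 2006 has 28 days; 12 remain after the 16th, so 13 days reach 2006-03-01.

2006-03-01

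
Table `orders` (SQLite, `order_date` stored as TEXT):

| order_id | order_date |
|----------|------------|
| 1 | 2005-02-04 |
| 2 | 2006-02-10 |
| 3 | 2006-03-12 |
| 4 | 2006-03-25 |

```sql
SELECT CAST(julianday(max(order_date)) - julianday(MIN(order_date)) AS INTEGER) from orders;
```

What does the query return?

414

MIN = 2005-02-04, MAX = 2006-03-25.
24 days remain in February 2005 after the 4th (28 − 4).
Full months from March 2005 through February 2006 contribute their day counts.
Then 25 days into March 2006.
Total: 24 + 31 + 30 + 31 + 30 + 31 + 31 + 30 + 31 + 30 + 31 + 31 + 28 + 25 = 414.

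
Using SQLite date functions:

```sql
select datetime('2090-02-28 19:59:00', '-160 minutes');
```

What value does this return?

160 minutes = 2h 40m; -160 minutes from 2090-02-28 19:59:00 is 2090-02-28 17:19:00.

2090-02-28 17:19:00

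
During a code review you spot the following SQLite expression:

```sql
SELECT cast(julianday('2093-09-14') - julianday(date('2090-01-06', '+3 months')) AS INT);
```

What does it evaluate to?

1257

Adding +3 months to 2090-01-06 gives 2090-04-06.
24 days remain in April 2090 after the 6th (30 − 6).
Full months from May 2090 through August 2093 contribute their day counts.
Then 14 days into September 2093.
Total: 24 + 31 + 30 + 31 + 31 + 30 + 31 + 30 + 31 + 31 + 28 + 31 + 30 + 31 + 30 + 31 + 31 + 30 + 31 + 30 + 31 + 31 + 29 + 31 + 30 + 31 + 30 + 31 + 31 + 30 + 31 + 30 + 31 + 31 + 28 + 31 + 30 + 31 + 30 + 31 + 31 + 14 = 1257.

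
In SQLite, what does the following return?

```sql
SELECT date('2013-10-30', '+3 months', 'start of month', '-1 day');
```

2013-12-31

Adding +3 months to 2013-10-30 gives 2014-01-30.
`start of month` rewinds 2014-01-30 to 2014-01-01.
Going back 1 day from 2014-01-01 reaches 2013-12-31 (last day of December, 31 days).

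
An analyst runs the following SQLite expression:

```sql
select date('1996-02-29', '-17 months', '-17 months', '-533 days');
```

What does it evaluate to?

Adding -17 months to 1996-02-29 gives 1994-09-29.
Adding -17 months to 1994-09-29 gives 1993-04-29.
Applying '-533 days' to 1993-04-29: counting 533 days back gives 1991-11-13.

1991-11-13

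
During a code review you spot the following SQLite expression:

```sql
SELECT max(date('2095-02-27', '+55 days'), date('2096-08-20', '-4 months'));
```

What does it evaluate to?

date('2095-02-27', '+55 days') → 2095-04-23.
date('2096-08-20', '-4 months') → 2096-04-20.
Later of the two is 2096-04-20.

2096-04-20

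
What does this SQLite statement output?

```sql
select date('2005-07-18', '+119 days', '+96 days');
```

Applying '+119 days' to 2005-07-18: counting 119 days forward gives 2005-11-14.
Applying '+96 days' to 2005-11-14: counting 96 days forward gives 2006-02-18.

2006-02-18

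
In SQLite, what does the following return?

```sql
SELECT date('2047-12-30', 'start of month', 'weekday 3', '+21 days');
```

2047-12-25

`start of month` rewinds 2047-12-30 to 2047-12-01.
`weekday 3` advances to the next Wednesday; 2047-12-01 is a Sunday, so it moves forward to 2047-12-04.
Advancing 21 more days within December lands on 2047-12-25.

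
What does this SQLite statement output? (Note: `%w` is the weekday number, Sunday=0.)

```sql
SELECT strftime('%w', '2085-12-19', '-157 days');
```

0

First apply '-157 days': 2085-12-19 → 2085-07-15.
2085-07-15 is a Sunday; with Sunday=0 that is 0.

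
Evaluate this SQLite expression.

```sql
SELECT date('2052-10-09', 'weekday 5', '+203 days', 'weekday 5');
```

`weekday 5` advances to the next Friday; 2052-10-09 is a Wednesday, so it moves forward to 2052-10-11.
Applying '+203 days' to 2052-10-11: counting 203 days forward gives 2053-05-02.
`weekday 5` advances to the next Friday; 2053-05-02 is already a Friday, so it stays at 2053-05-02.

2053-05-02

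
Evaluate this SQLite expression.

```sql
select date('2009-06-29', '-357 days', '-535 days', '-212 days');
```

2006-06-21

Applying '-357 days' to 2009-06-29: counting 357 days back gives 2008-07-07.
Applying '-535 days' to 2008-07-07: counting 535 days back gives 2007-01-19.
Applying '-212 days' to 2007-01-19: counting 212 days back gives 2006-06-21.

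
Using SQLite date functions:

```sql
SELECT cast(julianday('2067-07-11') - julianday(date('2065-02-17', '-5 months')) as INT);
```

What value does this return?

Adding -5 months to 2065-02-17 gives 2064-09-17.
13 days remain in September 2064 after the 17th (30 − 17).
Full months from October 2064 through June 2067 contribute their day counts.
Then 11 days into July 2067.
Total: 13 + 31 + 30 + 31 + 31 + 28 + 31 + 30 + 31 + 30 + 31 + 31 + 30 + 31 + 30 + 31 + 31 + 28 + 31 + 30 + 31 + 30 + 31 + 31 + 30 + 31 + 30 + 31 + 31 + 28 + 31 + 30 + 31 + 30 + 11 = 1027.

1027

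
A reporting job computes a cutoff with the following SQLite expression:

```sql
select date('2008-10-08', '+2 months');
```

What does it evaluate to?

Adding +2 months to 2008-10-08 gives 2008-12-08.

2008-12-08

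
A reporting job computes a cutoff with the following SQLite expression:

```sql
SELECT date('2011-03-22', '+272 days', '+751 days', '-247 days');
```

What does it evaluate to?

2013-05-06

Applying '+272 days' to 2011-03-22: counting 272 days forward gives 2011-12-19.
Applying '+751 days' to 2011-12-19: counting 751 days forward gives 2014-01-08.
Applying '-247 days' to 2014-01-08: counting 247 days back gives 2013-05-06.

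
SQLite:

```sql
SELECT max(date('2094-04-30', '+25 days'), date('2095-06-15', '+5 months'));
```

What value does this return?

2095-11-15

date('2094-04-30', '+25 days') → 2094-05-25.
date('2095-06-15', '+5 months') → 2095-11-15.
Later of the two is 2095-11-15.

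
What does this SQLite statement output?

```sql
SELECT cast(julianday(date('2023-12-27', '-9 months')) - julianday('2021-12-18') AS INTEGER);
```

464

Adding -9 months to 2023-12-27 gives 2023-03-27.
13 days remain in December 2021 after the 18th (31 − 18).
Full months from January 2022 through February 2023 contribute their day counts.
Then 27 days into March 2023.
Total: 13 + 31 + 28 + 31 + 30 + 31 + 30 + 31 + 31 + 30 + 31 + 30 + 31 + 31 + 28 + 27 = 464.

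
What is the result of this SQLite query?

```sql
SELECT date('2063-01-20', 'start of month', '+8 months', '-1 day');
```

`start of month` rewinds 2063-01-20 to 2063-01-01.
Adding +8 months to 2063-01-01 gives 2063-09-01.
Going back 1 day from 2063-09-01 reaches 2063-08-31 (last day of August, 31 days).

2063-08-31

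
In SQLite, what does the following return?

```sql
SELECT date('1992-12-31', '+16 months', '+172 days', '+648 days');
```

1996-07-29

Adding +16 months to 1992-12-31 targets 1994-04-31. April 1994 has only 30 days, so SQLite normalizes the 1-day overflow forward to 1994-05-01.
Applying '+172 days' to 1994-05-01: counting 172 days forward gives 1994-10-20.
Applying '+648 days' to 1994-10-20: counting 648 days forward gives 1996-07-29.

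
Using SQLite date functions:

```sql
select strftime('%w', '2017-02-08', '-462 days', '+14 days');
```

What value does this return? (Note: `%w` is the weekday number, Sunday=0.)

First apply '-462 days', '+14 days': 2017-02-08 → 2015-11-18.
2015-11-18 is a Wednesday; with Sunday=0 that is 3.

3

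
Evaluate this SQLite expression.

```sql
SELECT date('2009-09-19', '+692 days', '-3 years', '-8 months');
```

Applying '+692 days' to 2009-09-19: counting 692 days forward gives 2011-08-12.
Adding -3 years to 2011-08-12 gives 2008-08-12.
Adding -8 months to 2008-08-12 gives 2007-12-12.

2007-12-12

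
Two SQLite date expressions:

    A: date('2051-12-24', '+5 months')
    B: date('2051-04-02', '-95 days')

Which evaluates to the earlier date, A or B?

A = 2052-05-24.
B = 2050-12-28.
B is earlier.

B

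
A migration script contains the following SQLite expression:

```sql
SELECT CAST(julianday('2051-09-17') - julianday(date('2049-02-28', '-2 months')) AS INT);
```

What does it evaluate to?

Adding -2 months to 2049-02-28 gives 2048-12-28.
3 days remain in December 2048 after the 28th (31 − 28).
Full months from January 2049 through August 2051 contribute their day counts.
Then 17 days into September 2051.
Total: 3 + 31 + 28 + 31 + 30 + 31 + 30 + 31 + 31 + 30 + 31 + 30 + 31 + 31 + 28 + 31 + 30 + 31 + 30 + 31 + 31 + 30 + 31 + 30 + 31 + 31 + 28 + 31 + 30 + 31 + 30 + 31 + 31 + 17 = 993.

993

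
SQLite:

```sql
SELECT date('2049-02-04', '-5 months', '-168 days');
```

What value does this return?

2048-03-20

Adding -5 months to 2049-02-04 gives 2048-09-04.
Applying '-168 days' to 2048-09-04: counting 168 days back gives 2048-03-20.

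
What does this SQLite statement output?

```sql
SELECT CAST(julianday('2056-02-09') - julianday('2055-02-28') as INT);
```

0 days remain in February 2055 after the 28th (28 − 28).
Full months from March 2055 through January 2056 contribute their day counts.
Then 9 days into February 2056.
Total: 0 + 31 + 30 + 31 + 30 + 31 + 31 + 30 + 31 + 30 + 31 + 31 + 9 = 346.

346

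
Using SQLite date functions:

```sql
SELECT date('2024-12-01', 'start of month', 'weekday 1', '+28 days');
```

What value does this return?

2024-12-30

`start of month` rewinds 2024-12-01 to 2024-12-01.
`weekday 1` advances to the next Monday; 2024-12-01 is a Sunday, so it moves forward to 2024-12-02.
Advancing 28 more days within December lands on 2024-12-30.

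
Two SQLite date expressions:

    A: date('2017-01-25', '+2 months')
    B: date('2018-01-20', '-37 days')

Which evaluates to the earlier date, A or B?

A

A = 2017-03-25.
B = 2017-12-14.
A is earlier.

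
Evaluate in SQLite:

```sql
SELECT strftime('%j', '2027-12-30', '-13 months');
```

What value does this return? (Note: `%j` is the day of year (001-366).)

First apply '-13 months': 2027-12-30 → 2026-11-30.
Day-of-year for 2026-11-30: days since 2026-01-01 inclusive = 334, zero-padded to 334.

334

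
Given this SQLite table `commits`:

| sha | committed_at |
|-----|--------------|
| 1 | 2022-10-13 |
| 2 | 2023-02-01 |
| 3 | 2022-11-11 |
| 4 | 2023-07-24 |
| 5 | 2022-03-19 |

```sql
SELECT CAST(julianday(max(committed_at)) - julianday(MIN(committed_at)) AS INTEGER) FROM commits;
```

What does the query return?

MIN = 2022-03-19, MAX = 2023-07-24.
12 days remain in March 2022 after the 19th (31 − 19).
Full months from April 2022 through June 2023 contribute their day counts.
Then 24 days into July 2023.
Total: 12 + 30 + 31 + 30 + 31 + 31 + 30 + 31 + 30 + 31 + 31 + 28 + 31 + 30 + 31 + 30 + 24 = 492.

492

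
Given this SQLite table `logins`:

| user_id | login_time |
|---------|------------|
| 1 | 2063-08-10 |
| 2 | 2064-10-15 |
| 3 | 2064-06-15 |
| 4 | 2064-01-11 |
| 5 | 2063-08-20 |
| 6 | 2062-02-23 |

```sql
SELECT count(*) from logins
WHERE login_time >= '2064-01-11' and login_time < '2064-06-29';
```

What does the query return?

2

Rows in [2064-01-11, 2064-06-29): 2064-06-15, 2064-01-11 → 2 rows.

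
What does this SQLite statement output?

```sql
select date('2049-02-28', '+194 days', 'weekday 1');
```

2049-09-13

Applying '+194 days' to 2049-02-28: counting 194 days forward gives 2049-09-10.
`weekday 1` advances to the next Monday; 2049-09-10 is a Friday, so it moves forward to 2049-09-13.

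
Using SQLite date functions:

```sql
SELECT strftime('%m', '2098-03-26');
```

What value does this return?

03

`%m` extracts the 2-digit month (01-12): 03.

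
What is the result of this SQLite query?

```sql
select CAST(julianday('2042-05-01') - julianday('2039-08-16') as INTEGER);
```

989

15 days remain in August 2039 after the 16th (31 − 16).
Full months from September 2039 through April 2042 contribute their day counts.
Then 1 day into May 2042.
Total: 15 + 30 + 31 + 30 + 31 + 31 + 29 + 31 + 30 + 31 + 30 + 31 + 31 + 30 + 31 + 30 + 31 + 31 + 28 + 31 + 30 + 31 + 30 + 31 + 31 + 30 + 31 + 30 + 31 + 31 + 28 + 31 + 30 + 1 = 989.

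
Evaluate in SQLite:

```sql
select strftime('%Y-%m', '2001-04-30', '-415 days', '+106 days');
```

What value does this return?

2000-06

First apply '-415 days', '+106 days': 2001-04-30 → 2000-06-25.
`%Y-%m` extracts the year-month: 2000-06.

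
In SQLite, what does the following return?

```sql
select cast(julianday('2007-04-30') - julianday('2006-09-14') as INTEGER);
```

16 days remain in September 2006 after the 14th (30 − 14).
Full months from October 2006 through March 2007 contribute their day counts.
Then 30 days into April 2007.
Total: 16 + 31 + 30 + 31 + 31 + 28 + 31 + 30 = 228.

228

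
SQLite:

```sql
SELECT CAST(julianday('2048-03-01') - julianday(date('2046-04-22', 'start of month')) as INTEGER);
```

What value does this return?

`start of month` rewinds 2046-04-22 to 2046-04-01.
29 days remain in April 2046 after the 1st (30 − 1).
Full months from May 2046 through February 2048 contribute their day counts.
Then 1 day into March 2048.
Total: 29 + 31 + 30 + 31 + 31 + 30 + 31 + 30 + 31 + 31 + 28 + 31 + 30 + 31 + 30 + 31 + 31 + 30 + 31 + 30 + 31 + 31 + 29 + 1 = 700.

700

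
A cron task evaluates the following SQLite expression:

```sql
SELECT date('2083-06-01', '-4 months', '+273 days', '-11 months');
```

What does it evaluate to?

Adding -4 months to 2083-06-01 gives 2083-02-01.
Applying '+273 days' to 2083-02-01: counting 273 days forward gives 2083-11-01.
Adding -11 months to 2083-11-01 gives 2082-12-01.

2082-12-01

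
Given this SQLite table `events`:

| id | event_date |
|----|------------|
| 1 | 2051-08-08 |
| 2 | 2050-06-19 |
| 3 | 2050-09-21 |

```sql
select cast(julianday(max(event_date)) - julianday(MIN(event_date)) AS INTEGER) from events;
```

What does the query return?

415

MIN = 2050-06-19, MAX = 2051-08-08.
11 days remain in June 2050 after the 19th (30 − 19).
Full months from July 2050 through July 2051 contribute their day counts.
Then 8 days into August 2051.
Total: 11 + 31 + 31 + 30 + 31 + 30 + 31 + 31 + 28 + 31 + 30 + 31 + 30 + 31 + 8 = 415.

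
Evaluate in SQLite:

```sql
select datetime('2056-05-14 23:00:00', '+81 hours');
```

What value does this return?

+81 hours from 2056-05-14 23:00:00 is 2056-05-18 08:00:00 (crosses midnight).

2056-05-18 08:00:00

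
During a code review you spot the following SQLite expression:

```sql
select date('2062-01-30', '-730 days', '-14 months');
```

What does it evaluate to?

2058-12-01

Applying '-730 days' to 2062-01-30: counting 730 days back gives 2060-01-31.
Adding -14 months to 2060-01-31 targets 2058-11-31. November 2058 has only 30 days, so SQLite normalizes the 1-day overflow forward to 2058-12-01.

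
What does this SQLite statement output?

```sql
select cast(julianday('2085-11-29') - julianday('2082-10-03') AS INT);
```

28 days remain in October 2082 after the 3rd (31 − 3).
Full months from November 2082 through October 2085 contribute their day counts.
Then 29 days into November 2085.
Total: 28 + 30 + 31 + 31 + 28 + 31 + 30 + 31 + 30 + 31 + 31 + 30 + 31 + 30 + 31 + 31 + 29 + 31 + 30 + 31 + 30 + 31 + 31 + 30 + 31 + 30 + 31 + 31 + 28 + 31 + 30 + 31 + 30 + 31 + 31 + 30 + 31 + 29 = 1153.

1153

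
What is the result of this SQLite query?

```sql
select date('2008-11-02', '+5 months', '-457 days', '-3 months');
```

2007-10-01

Adding +5 months to 2008-11-02 gives 2009-04-02.
Applying '-457 days' to 2009-04-02: counting 457 days back gives 2008-01-01.
Adding -3 months to 2008-01-01 gives 2007-10-01.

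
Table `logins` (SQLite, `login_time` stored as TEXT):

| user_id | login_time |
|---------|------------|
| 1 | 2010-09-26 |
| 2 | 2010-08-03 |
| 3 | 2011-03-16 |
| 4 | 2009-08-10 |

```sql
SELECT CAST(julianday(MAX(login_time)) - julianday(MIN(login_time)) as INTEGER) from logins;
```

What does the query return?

MIN = 2009-08-10, MAX = 2011-03-16.
21 days remain in August 2009 after the 10th (31 − 10).
Full months from September 2009 through February 2011 contribute their day counts.
Then 16 days into March 2011.
Total: 21 + 30 + 31 + 30 + 31 + 31 + 28 + 31 + 30 + 31 + 30 + 31 + 31 + 30 + 31 + 30 + 31 + 31 + 28 + 16 = 583.

583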